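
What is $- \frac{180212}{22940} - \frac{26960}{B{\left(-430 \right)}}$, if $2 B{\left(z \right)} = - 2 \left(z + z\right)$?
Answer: $- \frac{9668059}{246605} \approx -39.205$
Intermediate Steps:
$B{\left(z \right)} = - 2 z$ ($B{\left(z \right)} = \frac{\left(-2\right) \left(z + z\right)}{2} = \frac{\left(-2\right) 2 z}{2} = \frac{\left(-4\right) z}{2} = - 2 z$)
$- \frac{180212}{22940} - \frac{26960}{B{\left(-430 \right)}} = - \frac{180212}{22940} - \frac{26960}{\left(-2\right) \left(-430\right)} = \left(-180212\right) \frac{1}{22940} - \frac{26960}{860} = - \frac{45053}{5735} - \frac{1348}{43} = - \frac{9668059}{246605}$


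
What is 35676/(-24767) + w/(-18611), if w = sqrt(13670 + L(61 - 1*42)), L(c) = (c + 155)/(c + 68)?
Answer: -35676/24767 - 2*sqrt(3418)/18611 ≈ -1.4467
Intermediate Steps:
L(c) = (155 + c)/(68 + c)
w = 2*sqrt(3418) (w = sqrt(13670 + (155 + (61 - 1*42))/(68 + (61 - 1*42))) = sqrt(13670 + (155 + (61 - 42))/(68 + (61 - 42))) = sqrt(13670 + (155 + 19)/(68 + 19)) = sqrt(13670 + 174/87) = sqrt(13670 + (1/87)*174) = sqrt(13670 + 2) = sqrt(13672) = 2*sqrt(3418) ≈ 116.93)
35676/(-24767) + w/(-18611) = 35676/(-24767) + (2*sqrt(3418))/(-18611) = 35676*(-1/24767) + (2*sqrt(3418))*(-1/18611) = -35676/24767 - 2*sqrt(3418)/18611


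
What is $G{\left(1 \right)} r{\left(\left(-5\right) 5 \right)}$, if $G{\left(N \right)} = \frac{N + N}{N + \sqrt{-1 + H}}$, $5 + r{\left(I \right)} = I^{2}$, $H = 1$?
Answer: $1240$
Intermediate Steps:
$r{\left(I \right)} = -5 + I^{2}$
$G{\left(N \right)} = 2$ ($G{\left(N \right)} = \frac{N + N}{N + \sqrt{-1 + 1}} = \frac{2 N}{N + \sqrt{0}} = \frac{2 N}{N + 0} = \frac{2 N}{N} = 2$)
$G{\left(1 \right)} r{\left(\left(-5\right) 5 \right)} = 2 \left(-5 + \left(\left(-5\right) 5\right)^{2}\right) = 2 \left(-5 + \left(-25\right)^{2}\right) = 2 \left(-5 + 625\right) = 2 \cdot 620 = 1240$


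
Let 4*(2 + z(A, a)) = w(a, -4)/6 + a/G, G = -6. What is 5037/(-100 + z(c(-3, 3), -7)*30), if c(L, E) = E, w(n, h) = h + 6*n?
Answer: -20148/835 ≈ -24.129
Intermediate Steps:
z(A, a) = -13/6 + 5*a/24 (z(A, a) = -2 + ((-4 + 6*a)/6 + a/(-6))/4 = -2 + ((-4 + 6*a)*(1/6) + a*(-1/6))/4 = -2 + ((-2/3 + a) - a/6)/4 = -2 + (-2/3 + 5*a/6)/4 = -2 + (-1/6 + 5*a/24) = -13/6 + 5*a/24)
5037/(-100 + z(c(-3, 3), -7)*30) = 5037/(-100 + (-13/6 + (5/24)*(-7))*30) = 5037/(-100 + (-13/6 - 35/24)*30) = 5037/(-100 - 29/8*30) = 5037/(-100 - 435/4) = 5037/(-835/4) = 5037*(-4/835) = -20148/835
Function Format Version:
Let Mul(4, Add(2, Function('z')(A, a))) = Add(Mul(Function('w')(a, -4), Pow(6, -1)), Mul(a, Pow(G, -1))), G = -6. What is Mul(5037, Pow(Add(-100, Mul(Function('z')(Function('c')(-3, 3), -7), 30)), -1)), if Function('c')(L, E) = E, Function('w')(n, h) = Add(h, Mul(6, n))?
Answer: Rational(-20148, 835) ≈ -24.129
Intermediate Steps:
Function('z')(A, a) = Add(Rational(-13, 6), Mul(Rational(5, 24), a)) (Function('z')(A, a) = Add(-2, Mul(Rational(1, 4), Add(Mul(Add(-4, Mul(6, a)), Pow(6, -1)), Mul(a, Pow(-6, -1))))) = Add(-2, Mul(Rational(1, 4), Add(Mul(Add(-4, Mul(6, a)), Rational(1, 6)), Mul(a, Rational(-1, 6))))) = Add(-2, Mul(Rational(1, 4), Add(Add(Rational(-2, 3), a), Mul(Rational(-1, 6), a)))) = Add(-2, Mul(Rational(1, 4), Add(Rational(-2, 3), Mul(Rational(5, 6), a)))) = Add(-2, Add(Rational(-1, 6), Mul(Rational(5, 24), a))) = Add(Rational(-13, 6), Mul(Rational(5, 24), a)))
Mul(5037, Pow(Add(-100, Mul(Function('z')(Function('c')(-3, 3), -7), 30)), -1)) = Mul(5037, Pow(Add(-100, Mul(Add(Rational(-13, 6), Mul(Rational(5, 24), -7)), 30)), -1)) = Mul(5037, Pow(Add(-100, Mul(Add(Rational(-13, 6), Rational(-35, 24)), 30)), -1)) = Mul(5037, Pow(Add(-100, Mul(Rational(-29, 8), 30)), -1)) = Mul(5037, Pow(Add(-100, Rational(-435, 4)), -1)) = Mul(5037, Pow(Rational(-835, 4), -1)) = Mul(5037, Rational(-4, 835)) = Rational(-20148, 835)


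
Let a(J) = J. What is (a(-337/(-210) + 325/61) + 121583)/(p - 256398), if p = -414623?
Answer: -119812849/661213770 ≈ -0.18120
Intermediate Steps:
(a(-337/(-210) + 325/61) + 121583)/(p - 256398) = ((-337/(-210) + 325/61) + 121583)/(-414623 - 256398) = ((-337*(-1/210) + 325*(1/61)) + 121583)/(-671021) = ((337/210 + 325/61) + 121583)*(-1/671021) = (88807/12810 + 121583)*(-1/671021) = (1557567037/12810)*(-1/671021) = -119812849/661213770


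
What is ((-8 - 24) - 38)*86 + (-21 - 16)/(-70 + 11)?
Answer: -355143/59 ≈ -6019.4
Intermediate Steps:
((-8 - 24) - 38)*86 + (-21 - 16)/(-70 + 11) = (-32 - 38)*86 - 37/(-59) = -70*86 - 37*(-1/59) = -6020 + 37/59 = -355143/59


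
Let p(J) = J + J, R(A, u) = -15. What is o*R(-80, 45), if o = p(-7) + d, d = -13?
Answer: 405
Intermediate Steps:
p(J) = 2*J
o = -27 (o = 2*(-7) - 13 = -14 - 13 = -27)
o*R(-80, 45) = -27*(-15) = 405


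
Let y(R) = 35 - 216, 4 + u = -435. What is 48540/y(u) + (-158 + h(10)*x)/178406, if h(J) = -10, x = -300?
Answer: -4329656419/16145743 ≈ -268.16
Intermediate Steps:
u = -439 (u = -4 - 435 = -439)
y(R) = -181
48540/y(u) + (-158 + h(10)*x)/178406 = 48540/(-181) + (-158 - 10*(-300))/178406 = 48540*(-1/181) + (-158 + 3000)*(1/178406) = -48540/181 + 2842*(1/178406) = -48540/181 + 1421/89203 = -4329656419/16145743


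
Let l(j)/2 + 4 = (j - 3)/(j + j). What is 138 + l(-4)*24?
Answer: -12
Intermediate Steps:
l(j) = -8 + (-3 + j)/j (l(j) = -8 + 2*((j - 3)/(j + j)) = -8 + 2*((-3 + j)/((2*j))) = -8 + 2*((-3 + j)*(1/(2*j))) = -8 + 2*((-3 + j)/(2*j)) = -8 + (-3 + j)/j)
138 + l(-4)*24 = 138 + (-7 - 3/(-4))*24 = 138 + (-7 - 3*(-1/4))*24 = 138 + (-7 + 3/4)*24 = 138 - 25/4*24 = 138 - 150 = -12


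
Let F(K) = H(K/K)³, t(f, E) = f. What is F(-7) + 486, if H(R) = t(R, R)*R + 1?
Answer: 494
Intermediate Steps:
H(R) = 1 + R² (H(R) = R*R + 1 = R² + 1 = 1 + R²)
F(K) = 8 (F(K) = (1 + (K/K)²)³ = (1 + 1²)³ = (1 + 1)³ = 2³ = 8)
F(-7) + 486 = 8 + 486 = 494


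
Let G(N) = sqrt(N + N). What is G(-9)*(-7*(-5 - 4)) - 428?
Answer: -428 + 189*I*sqrt(2) ≈ -428.0 + 267.29*I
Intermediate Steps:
G(N) = sqrt(2)*sqrt(N) (G(N) = sqrt(2*N) = sqrt(2)*sqrt(N))
G(-9)*(-7*(-5 - 4)) - 428 = (sqrt(2)*sqrt(-9))*(-7*(-5 - 4)) - 428 = (sqrt(2)*(3*I))*(-7*(-9)) - 428 = (3*I*sqrt(2))*63 - 428 = 189*I*sqrt(2) - 428 = -428 + 189*I*sqrt(2)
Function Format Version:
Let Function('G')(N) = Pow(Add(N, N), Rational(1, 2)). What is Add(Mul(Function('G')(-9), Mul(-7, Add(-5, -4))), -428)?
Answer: Add(-428, Mul(189, I, Pow(2, Rational(1, 2)))) ≈ Add(-428.00, Mul(267.29, I))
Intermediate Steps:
Function('G')(N) = Mul(Pow(2, Rational(1, 2)), Pow(N, Rational(1, 2))) (Function('G')(N) = Pow(Mul(2, N), Rational(1, 2)) = Mul(Pow(2, Rational(1, 2)), Pow(N, Rational(1, 2))))
Add(Mul(Function('G')(-9), Mul(-7, Add(-5, -4))), -428) = Add(Mul(Mul(Pow(2, Rational(1, 2)), Pow(-9, Rational(1, 2))), Mul(-7, Add(-5, -4))), -428) = Add(Mul(Mul(Pow(2, Rational(1, 2)), Mul(3, I)), Mul(-7, -9)), -428) = Add(Mul(Mul(3, I, Pow(2, Rational(1, 2))), 63), -428) = Add(Mul(189, I, Pow(2, Rational(1, 2))), -428) = Add(-428, Mul(189, I, Pow(2, Rational(1, 2))))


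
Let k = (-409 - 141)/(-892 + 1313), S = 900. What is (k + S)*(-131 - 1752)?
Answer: -712433050/421 ≈ -1.6922e+6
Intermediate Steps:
k = -550/421 ≈ -1.3064
(k + S)*(-131 - 1752) = (-550/421 + 900)*(-131 - 1752) = (378350/421)*(-1883) = -712433050/421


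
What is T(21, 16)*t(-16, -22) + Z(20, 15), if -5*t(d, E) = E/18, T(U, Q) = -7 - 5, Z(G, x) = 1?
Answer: -29/15 ≈ -1.9333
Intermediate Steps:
T(U, Q) = -12
t(d, E) = -E/90 (t(d, E) = -E/(5*18) = -E/90)
T(21, 16)*t(-16, -22) + Z(20, 15) = -(-2)*(-22)/15 + 1 = -12*11/45 + 1 = -44/15 + 1 = -29/15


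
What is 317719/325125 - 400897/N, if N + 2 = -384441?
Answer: 252486482642/124992030375 ≈ 2.0200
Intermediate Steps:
N = -384443 (N = -2 - 384441 = -384443)
317719/325125 - 400897/N = 317719/325125 - 400897/(-384443) = 317719*(1/325125) - 400897*(-1/384443) = 317719/325125 + 400897/384443 = 252486482642/124992030375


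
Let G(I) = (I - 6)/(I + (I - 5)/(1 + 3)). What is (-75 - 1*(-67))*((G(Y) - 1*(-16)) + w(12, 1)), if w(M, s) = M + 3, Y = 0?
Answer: -1432/5 ≈ -286.40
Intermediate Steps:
w(M, s) = 3 + M
G(I) = (-6 + I)/(-5/4 + 5*I/4) (G(I) = (-6 + I)/(I + (-5 + I)/4) = (-6 + I)/(I + (-5 + I)*(1/4)) = (-6 + I)/(I + (-5/4 + I/4)) = (-6 + I)/(-5/4 + 5*I/4))
(-75 - 1*(-67))*((G(Y) - 1*(-16)) + w(12, 1)) = (-75 - 1*(-67))*((4*(-6 + 0)/(5*(-1 + 0)) - 1*(-16)) + (3 + 12)) = (-75 + 67)*(((4/5)*(-6)/(-1) + 16) + 15) = -8*(((4/5)*(-1)*(-6) + 16) + 15) = -8*((24/5 + 16) + 15) = -8*(104/5 + 15) = -8*179/5 = -1432/5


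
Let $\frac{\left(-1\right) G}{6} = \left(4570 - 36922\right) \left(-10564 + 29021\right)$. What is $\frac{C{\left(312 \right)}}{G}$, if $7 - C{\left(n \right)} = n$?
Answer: $- \frac{305}{3582725184} \approx -8.5131 \cdot 10^{-8}$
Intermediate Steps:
$C{\left(n \right)} = 7 - n$
$G = 3582725184$ ($G = - 6 \left(4570 - 36922\right) \left(-10564 + 29021\right) = - 6 \left(\left(-32352\right) 18457\right) = \left(-6\right) \left(-597120864\right) = 3582725184$)
$\frac{C{\left(312 \right)}}{G} = \frac{7 - 312}{3582725184} = \left(7 - 312\right) \frac{1}{3582725184} = \left(-305\right) \frac{1}{3582725184} = - \frac{305}{3582725184}$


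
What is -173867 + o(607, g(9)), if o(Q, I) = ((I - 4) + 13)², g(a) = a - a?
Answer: -173786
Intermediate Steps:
g(a) = 0
o(Q, I) = (9 + I)² (o(Q, I) = ((-4 + I) + 13)² = (9 + I)²)
-173867 + o(607, g(9)) = -173867 + (9 + 0)² = -173867 + 9² = -173867 + 81 = -173786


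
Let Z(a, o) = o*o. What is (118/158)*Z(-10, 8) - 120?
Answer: -5704/79 ≈ -72.203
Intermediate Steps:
Z(a, o) = o²
(118/158)*Z(-10, 8) - 120 = (118/158)*8² - 120 = (118*(1/158))*64 - 120 = (59/79)*64 - 120 = 3776/79 - 120 = -5704/79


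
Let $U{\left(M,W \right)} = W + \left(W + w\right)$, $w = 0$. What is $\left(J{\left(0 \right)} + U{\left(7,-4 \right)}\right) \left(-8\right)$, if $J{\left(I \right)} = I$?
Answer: $64$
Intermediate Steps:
$U{\left(M,W \right)} = 2 W$ ($U{\left(M,W \right)} = W + \left(W + 0\right) = W + W = 2 W$)
$\left(J{\left(0 \right)} + U{\left(7,-4 \right)}\right) \left(-8\right) = \left(0 + 2 \left(-4\right)\right) \left(-8\right) = \left(0 - 8\right) \left(-8\right) = \left(-8\right) \left(-8\right) = 64$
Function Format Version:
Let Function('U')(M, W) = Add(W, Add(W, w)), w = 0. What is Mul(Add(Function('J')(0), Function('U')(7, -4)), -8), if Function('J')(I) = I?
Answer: 64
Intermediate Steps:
Function('U')(M, W) = Mul(2, W) (Function('U')(M, W) = Add(W, Add(W, 0)) = Add(W, W) = Mul(2, W))
Mul(Add(Function('J')(0), Function('U')(7, -4)), -8) = Mul(Add(0, Mul(2, -4)), -8) = Mul(Add(0, -8), -8) = Mul(-8, -8) = 64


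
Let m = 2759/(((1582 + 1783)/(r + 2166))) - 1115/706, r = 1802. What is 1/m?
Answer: 2375690/7725332697 ≈ 0.00030752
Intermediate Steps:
m = 7725332697/2375690 (m = 2759/(((1582 + 1783)/(1802 + 2166))) - 1115/706 = 2759/((3365/3968)) - 1115*1/706 = 2759/((3365*(1/3968))) - 1115/706 = 2759/(3365/3968) - 1115/706 = 2759*(3968/3365) - 1115/706 = 10947712/3365 - 1115/706 = 7725332697/2375690 ≈ 3251.8)
1/m = 1/(7725332697/2375690) = 2375690/7725332697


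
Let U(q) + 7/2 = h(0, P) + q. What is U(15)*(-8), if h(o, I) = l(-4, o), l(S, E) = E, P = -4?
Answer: -92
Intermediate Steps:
h(o, I) = o
U(q) = -7/2 + q (U(q) = -7/2 + (0 + q) = -7/2 + q)
U(15)*(-8) = (-7/2 + 15)*(-8) = (23/2)*(-8) = -92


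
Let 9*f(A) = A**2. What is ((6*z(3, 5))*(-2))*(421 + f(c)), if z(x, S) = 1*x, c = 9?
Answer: -15480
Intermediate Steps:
z(x, S) = x
f(A) = A**2/9
((6*z(3, 5))*(-2))*(421 + f(c)) = ((6*3)*(-2))*(421 + (1/9)*9**2) = (18*(-2))*(421 + (1/9)*81) = -36*(421 + 9) = -36*430 = -15480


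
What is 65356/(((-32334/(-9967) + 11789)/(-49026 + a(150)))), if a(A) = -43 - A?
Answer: -32061416660188/117533297 ≈ -2.7279e+5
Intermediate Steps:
65356/(((-32334/(-9967) + 11789)/(-49026 + a(150)))) = 65356/(((-32334/(-9967) + 11789)/(-49026 + (-43 - 1*150)))) = 65356/(((-32334*(-1/9967) + 11789)/(-49026 + (-43 - 150)))) = 65356/(((32334/9967 + 11789)/(-49026 - 193))) = 65356/(((117533297/9967)/(-49219))) = 65356/(((117533297/9967)*(-1/49219))) = 65356/(-117533297/490565773) = 65356*(-490565773/117533297) = -32061416660188/117533297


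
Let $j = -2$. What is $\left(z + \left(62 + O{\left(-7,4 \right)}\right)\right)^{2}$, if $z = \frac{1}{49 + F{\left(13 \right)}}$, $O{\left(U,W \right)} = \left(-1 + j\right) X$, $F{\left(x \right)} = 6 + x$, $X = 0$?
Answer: $\frac{17783089}{4624} \approx 3845.8$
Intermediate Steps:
$O{\left(U,W \right)} = 0$ ($O{\left(U,W \right)} = \left(-1 - 2\right) 0 = \left(-3\right) 0 = 0$)
$z = \frac{1}{68}$ ($z = \frac{1}{49 + \left(6 + 13\right)} = \frac{1}{49 + 19} = \frac{1}{68} \approx 0.014706$)
$\left(z + \left(62 + O{\left(-7,4 \right)}\right)\right)^{2} = \left(\frac{1}{68} + \left(62 + 0\right)\right)^{2} = \left(\frac{1}{68} + 62\right)^{2} = \left(\frac{4217}{68}\right)^{2} = \frac{17783089}{4624}$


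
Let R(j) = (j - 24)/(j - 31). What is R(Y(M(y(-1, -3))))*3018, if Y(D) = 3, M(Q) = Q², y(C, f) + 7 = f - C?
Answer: 4527/2 ≈ 2263.5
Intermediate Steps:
y(C, f) = -7 + f - C (y(C, f) = -7 + (f - C) = -7 + f - C)
R(j) = (-24 + j)/(-31 + j)
R(Y(M(y(-1, -3))))*3018 = ((-24 + 3)/(-31 + 3))*3018 = (-21/(-28))*3018 = -1/28*(-21)*3018 = (¾)*3018 = 4527/2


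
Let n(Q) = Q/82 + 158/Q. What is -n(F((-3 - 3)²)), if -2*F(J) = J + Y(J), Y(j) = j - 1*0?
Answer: 3563/738 ≈ 4.8279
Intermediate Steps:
Y(j) = j (Y(j) = j + 0 = j)
F(J) = -J (F(J) = -(J + J)/2 = -J)
n(Q) = 158/Q + Q/82 (n(Q) = Q*(1/82) + 158/Q = Q/82 + 158/Q = 158/Q + Q/82)
-n(F((-3 - 3)²)) = -(158/((-(-3 - 3)²)) + (-(-3 - 3)²)/82) = -(158/((-1*(-6)²)) + (-1*(-6)²)/82) = -(158/((-1*36)) + (-1*36)/82) = -(158/(-36) + (1/82)*(-36)) = -(158*(-1/36) - 18/41) = -(-79/18 - 18/41) = -1*(-3563/738) = 3563/738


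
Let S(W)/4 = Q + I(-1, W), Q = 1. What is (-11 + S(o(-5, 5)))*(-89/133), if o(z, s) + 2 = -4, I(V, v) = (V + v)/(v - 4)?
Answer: 267/95 ≈ 2.8105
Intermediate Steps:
I(V, v) = (V + v)/(-4 + v)
o(z, s) = -6 (o(z, s) = -2 - 4 = -6)
S(W) = 4 + 4*(-1 + W)/(-4 + W) (S(W) = 4*(1 + (-1 + W)/(-4 + W)) = 4 + 4*(-1 + W)/(-4 + W))
(-11 + S(o(-5, 5)))*(-89/133) = (-11 + 4*(-5 + 2*(-6))/(-4 - 6))*(-89/133) = (-11 + 4*(-5 - 12)/(-10))*(-89*1/133) = (-11 + 4*(-1/10)*(-17))*(-89/133) = (-11 + 34/5)*(-89/133) = -21/5*(-89/133) = 267/95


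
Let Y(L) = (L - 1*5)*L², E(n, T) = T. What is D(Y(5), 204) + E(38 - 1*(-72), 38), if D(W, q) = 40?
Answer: 78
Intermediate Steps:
Y(L) = L²*(-5 + L) (Y(L) = (L - 5)*L² = (-5 + L)*L² = L²*(-5 + L))
D(Y(5), 204) + E(38 - 1*(-72), 38) = 40 + 38 = 78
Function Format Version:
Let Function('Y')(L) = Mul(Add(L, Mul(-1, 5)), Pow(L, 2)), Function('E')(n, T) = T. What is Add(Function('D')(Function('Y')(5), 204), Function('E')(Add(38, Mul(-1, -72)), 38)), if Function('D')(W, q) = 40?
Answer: 78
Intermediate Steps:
Function('Y')(L) = Mul(Pow(L, 2), Add(-5, L)) (Function('Y')(L) = Mul(Add(L, -5), Pow(L, 2)) = Mul(Add(-5, L), Pow(L, 2)) = Mul(Pow(L, 2), Add(-5, L)))
Add(Function('D')(Function('Y')(5), 204), Function('E')(Add(38, Mul(-1, -72)), 38)) = Add(40, 38) = 78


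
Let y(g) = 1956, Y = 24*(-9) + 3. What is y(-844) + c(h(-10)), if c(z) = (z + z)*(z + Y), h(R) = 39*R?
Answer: 472296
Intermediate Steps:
Y = -213 (Y = -216 + 3 = -213)
c(z) = 2*z*(-213 + z) (c(z) = (z + z)*(z - 213) = (2*z)*(-213 + z) = 2*z*(-213 + z))
y(-844) + c(h(-10)) = 1956 + 2*(39*(-10))*(-213 + 39*(-10)) = 1956 + 2*(-390)*(-213 - 390) = 1956 + 2*(-390)*(-603) = 1956 + 470340 = 472296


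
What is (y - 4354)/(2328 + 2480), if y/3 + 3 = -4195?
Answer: -4237/1202 ≈ -3.5250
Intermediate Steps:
y = -12594 (y = -9 + 3*(-4195) = -9 - 12585 = -12594)
(y - 4354)/(2328 + 2480) = (-12594 - 4354)/(2328 + 2480) = -16948/4808 = -16948*1/4808 = -4237/1202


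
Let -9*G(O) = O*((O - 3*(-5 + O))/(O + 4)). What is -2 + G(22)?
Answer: 85/117 ≈ 0.72650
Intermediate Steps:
G(O) = -O*(15 - 2*O)/(9*(4 + O)) (G(O) = -O*(O - 3*(-5 + O))/(O + 4)/9 = -O*(O + (15 - 3*O))/(4 + O)/9 = -O*(15 - 2*O)/(4 + O)/9 = -O*(15 - 2*O)/(9*(4 + O)))
-2 + G(22) = -2 + (1/9)*22*(-15 + 2*22)/(4 + 22) = -2 + (1/9)*22*(-15 + 44)/26 = -2 + (1/9)*22*(1/26)*29 = -2 + 319/117 = 85/117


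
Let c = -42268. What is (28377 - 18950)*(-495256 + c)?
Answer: -5067238748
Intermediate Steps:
(28377 - 18950)*(-495256 + c) = (28377 - 18950)*(-495256 - 42268) = 9427*(-537524) = -5067238748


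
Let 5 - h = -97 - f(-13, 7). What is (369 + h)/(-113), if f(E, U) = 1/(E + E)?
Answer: -12245/2938 ≈ -4.1678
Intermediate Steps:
f(E, U) = 1/(2*E)
h = 2651/26 (h = 5 - (-97 - 1/(2*(-13))) = 5 - (-97 - (-1)/(2*13)) = 5 - (-97 - 1*(-1/26)) = 5 - (-97 + 1/26) = 5 - 1*(-2521/26) = 5 + 2521/26 = 2651/26 ≈ 101.96)
(369 + h)/(-113) = (369 + 2651/26)/(-113) = -1/113*12245/26 = -12245/2938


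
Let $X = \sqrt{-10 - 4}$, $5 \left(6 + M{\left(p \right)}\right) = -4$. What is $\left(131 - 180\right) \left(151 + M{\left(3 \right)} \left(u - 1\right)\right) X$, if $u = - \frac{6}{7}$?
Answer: $- \frac{40089 i \sqrt{14}}{5} \approx - 30000.0 i$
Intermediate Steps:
$M{\left(p \right)} = - \frac{34}{5}$ ($M{\left(p \right)} = -6 + \frac{1}{5} \left(-4\right) = -6 - \frac{4}{5} = - \frac{34}{5}$)
$u = - \frac{6}{7}$ ($u = \left(-6\right) \frac{1}{7} = - \frac{6}{7} \approx -0.85714$)
$X = i \sqrt{14}$ ($X = \sqrt{-14} = i \sqrt{14} \approx 3.7417 i$)
$\left(131 - 180\right) \left(151 + M{\left(3 \right)} \left(u - 1\right)\right) X = \left(131 - 180\right) \left(151 - \frac{34 \left(- \frac{6}{7} - 1\right)}{5}\right) i \sqrt{14} = - 49 \left(151 - - \frac{442}{35}\right) i \sqrt{14} = - 49 \left(151 + \frac{442}{35}\right) i \sqrt{14} = \left(-49\right) \frac{5727}{35} i \sqrt{14} = - \frac{40089 i \sqrt{14}}{5}$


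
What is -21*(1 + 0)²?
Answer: -21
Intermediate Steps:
-21*(1 + 0)² = -21*1² = -21*1 = -21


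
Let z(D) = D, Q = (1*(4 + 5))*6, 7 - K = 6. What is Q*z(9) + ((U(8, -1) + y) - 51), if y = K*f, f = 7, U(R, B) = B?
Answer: 441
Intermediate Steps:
K = 1 (K = 7 - 1*6 = 7 - 6 = 1)
Q = 54 (Q = (1*9)*6 = 9*6 = 54)
y = 7 (y = 1*7 = 7)
Q*z(9) + ((U(8, -1) + y) - 51) = 54*9 + ((-1 + 7) - 51) = 486 + (6 - 51) = 486 - 45 = 441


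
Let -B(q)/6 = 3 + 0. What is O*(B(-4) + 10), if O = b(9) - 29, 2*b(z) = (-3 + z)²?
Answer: 88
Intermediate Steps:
b(z) = (-3 + z)²/2
B(q) = -18 (B(q) = -6*(3 + 0) = -6*3 = -18)
O = -11 (O = (-3 + 9)²/2 - 29 = (½)*6² - 29 = (½)*36 - 29 = 18 - 29 = -11)
O*(B(-4) + 10) = -11*(-18 + 10) = -11*(-8) = 88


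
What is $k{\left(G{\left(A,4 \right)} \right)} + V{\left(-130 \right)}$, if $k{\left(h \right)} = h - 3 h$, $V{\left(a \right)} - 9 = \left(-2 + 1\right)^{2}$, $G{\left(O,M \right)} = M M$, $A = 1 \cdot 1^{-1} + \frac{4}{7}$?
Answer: $-22$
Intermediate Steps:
$A = \frac{11}{7}$ ($A = 1 \cdot 1 + 4 \cdot \frac{1}{7} = 1 + \frac{4}{7} = \frac{11}{7} \approx 1.5714$)
$G{\left(O,M \right)} = M^{2}$
$V{\left(a \right)} = 10$ ($V{\left(a \right)} = 9 + \left(-2 + 1\right)^{2} = 9 + \left(-1\right)^{2} = 9 + 1 = 10$)
$k{\left(h \right)} = - 2 h$
$k{\left(G{\left(A,4 \right)} \right)} + V{\left(-130 \right)} = - 2 \cdot 4^{2} + 10 = \left(-2\right) 16 + 10 = -32 + 10 = -22$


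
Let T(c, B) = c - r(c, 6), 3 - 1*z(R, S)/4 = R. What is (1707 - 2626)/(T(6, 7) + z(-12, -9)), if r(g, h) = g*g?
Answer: -919/30 ≈ -30.633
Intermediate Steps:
z(R, S) = 12 - 4*R
r(g, h) = g²
T(c, B) = c - c²
(1707 - 2626)/(T(6, 7) + z(-12, -9)) = (1707 - 2626)/(6*(1 - 1*6) + (12 - 4*(-12))) = -919/(6*(1 - 6) + (12 + 48)) = -919/(6*(-5) + 60) = -919/(-30 + 60) = -919/30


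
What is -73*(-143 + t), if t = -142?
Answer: 20805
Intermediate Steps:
-73*(-143 + t) = -73*(-143 - 142) = -73*(-285) = 20805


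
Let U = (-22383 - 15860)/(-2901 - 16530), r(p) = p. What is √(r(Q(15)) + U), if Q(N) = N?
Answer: 2*√177959893/6477 ≈ 4.1192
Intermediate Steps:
U = 38243/19431 (U = -38243/(-19431) = -38243*(-1/19431) = 38243/19431 ≈ 1.9681)
√(r(Q(15)) + U) = √(15 + 38243/19431) = √(329708/19431) = 2*√177959893/6477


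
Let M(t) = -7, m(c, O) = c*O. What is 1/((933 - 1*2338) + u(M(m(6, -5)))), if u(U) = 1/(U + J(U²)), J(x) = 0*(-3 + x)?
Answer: -7/9836 ≈ -0.00071167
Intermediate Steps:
m(c, O) = O*c
J(x) = 0
u(U) = 1/U (u(U) = 1/(U + 0) = 1/U)
1/((933 - 1*2338) + u(M(m(6, -5)))) = 1/((933 - 1*2338) + 1/(-7)) = 1/((933 - 2338) - ⅐) = 1/(-1405 - ⅐) = 1/(-9836/7) = -7/9836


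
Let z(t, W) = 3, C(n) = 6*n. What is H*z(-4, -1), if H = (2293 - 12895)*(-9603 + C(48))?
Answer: 296272890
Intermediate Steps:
H = 98757630 (H = (2293 - 12895)*(-9603 + 6*48) = -10602*(-9603 + 288) = -10602*(-9315) = 98757630)
H*z(-4, -1) = 98757630*3 = 296272890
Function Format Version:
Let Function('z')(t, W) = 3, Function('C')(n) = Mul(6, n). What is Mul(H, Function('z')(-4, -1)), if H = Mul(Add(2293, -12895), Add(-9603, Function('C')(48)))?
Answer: 296272890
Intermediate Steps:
H = 98757630 (H = Mul(Add(2293, -12895), Add(-9603, Mul(6, 48))) = Mul(-10602, Add(-9603, 288)) = Mul(-10602, -9315) = 98757630)
Mul(H, Function('z')(-4, -1)) = Mul(98757630, 3) = 296272890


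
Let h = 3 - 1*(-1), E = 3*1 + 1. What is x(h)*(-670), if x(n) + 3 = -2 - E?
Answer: 6030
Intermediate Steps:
E = 4 (E = 3 + 1 = 4)
h = 4 (h = 3 + 1 = 4)
x(n) = -9 (x(n) = -3 + (-2 - 1*4) = -3 + (-2 - 4) = -3 - 6 = -9)
x(h)*(-670) = -9*(-670) = 6030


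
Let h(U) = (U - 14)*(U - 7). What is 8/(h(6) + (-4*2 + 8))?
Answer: 1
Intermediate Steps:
h(U) = (-14 + U)*(-7 + U)
8/(h(6) + (-4*2 + 8)) = 8/((98 + 6² - 21*6) + (-4*2 + 8)) = 8/((98 + 36 - 126) + (-8 + 8)) = 8/(8 + 0) = 8/8 = 8*(⅛) = 1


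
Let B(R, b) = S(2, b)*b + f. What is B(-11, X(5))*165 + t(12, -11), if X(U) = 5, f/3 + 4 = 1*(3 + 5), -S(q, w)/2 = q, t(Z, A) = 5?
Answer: -1315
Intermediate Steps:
S(q, w) = -2*q
f = 12 (f = -12 + 3*(1*(3 + 5)) = -12 + 3*(1*8) = -12 + 3*8 = -12 + 24 = 12)
B(R, b) = 12 - 4*b (B(R, b) = (-2*2)*b + 12 = -4*b + 12 = 12 - 4*b)
B(-11, X(5))*165 + t(12, -11) = (12 - 4*5)*165 + 5 = (12 - 20)*165 + 5 = -8*165 + 5 = -1320 + 5 = -1315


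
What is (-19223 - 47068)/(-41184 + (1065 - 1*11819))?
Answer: 66291/51938 ≈ 1.2763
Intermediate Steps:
(-19223 - 47068)/(-41184 + (1065 - 1*11819)) = -66291/(-41184 + (1065 - 11819)) = -66291/(-41184 - 10754) = -66291/(-51938) = -66291*(-1/51938) = 66291/51938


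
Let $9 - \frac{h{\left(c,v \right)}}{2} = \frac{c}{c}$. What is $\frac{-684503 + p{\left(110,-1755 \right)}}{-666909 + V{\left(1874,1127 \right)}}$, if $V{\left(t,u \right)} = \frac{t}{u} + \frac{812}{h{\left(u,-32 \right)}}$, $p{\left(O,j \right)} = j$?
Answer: $\frac{75454904}{73321695} \approx 1.0291$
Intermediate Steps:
$h{\left(c,v \right)} = 16$ ($h{\left(c,v \right)} = 18 - 2 \frac{c}{c} = 18 - 2 = 16$)
$V{\left(t,u \right)} = \frac{203}{4} + \frac{t}{u}$ ($V{\left(t,u \right)} = \frac{t}{u} + \frac{812}{16} = \frac{t}{u} + 812 \cdot \frac{1}{16} = \frac{t}{u} + \frac{203}{4} = \frac{203}{4} + \frac{t}{u}$)
$\frac{-684503 + p{\left(110,-1755 \right)}}{-666909 + V{\left(1874,1127 \right)}} = \frac{-684503 - 1755}{-666909 + \left(\frac{203}{4} + \frac{1874}{1127}\right)} = - \frac{686258}{-666909 + \left(\frac{203}{4} + 1874 \cdot \frac{1}{1127}\right)} = - \frac{686258}{-666909 + \left(\frac{203}{4} + \frac{1874}{1127}\right)} = - \frac{686258}{-666909 + \frac{236277}{4508}} = - \frac{686258}{- \frac{3006189495}{4508}} = \left(-686258\right) \left(- \frac{4508}{3006189495}\right) = \frac{75454904}{73321695}$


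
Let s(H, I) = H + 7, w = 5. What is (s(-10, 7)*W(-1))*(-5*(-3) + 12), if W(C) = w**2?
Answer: -2025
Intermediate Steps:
W(C) = 25 (W(C) = 5**2 = 25)
s(H, I) = 7 + H
(s(-10, 7)*W(-1))*(-5*(-3) + 12) = ((7 - 10)*25)*(-5*(-3) + 12) = (-3*25)*(15 + 12) = -75*27 = -2025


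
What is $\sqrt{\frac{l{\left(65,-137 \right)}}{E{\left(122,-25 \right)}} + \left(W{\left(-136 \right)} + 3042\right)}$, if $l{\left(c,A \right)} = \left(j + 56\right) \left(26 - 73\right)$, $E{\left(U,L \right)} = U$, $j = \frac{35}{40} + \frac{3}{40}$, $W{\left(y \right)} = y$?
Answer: $\frac{\sqrt{4292635270}}{1220} \approx 53.703$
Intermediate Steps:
$j = \frac{19}{20}$ ($j = 35 \cdot \frac{1}{40} + 3 \cdot \frac{1}{40} = \frac{7}{8} + \frac{3}{40} = \frac{19}{20} \approx 0.95$)
$l{\left(c,A \right)} = - \frac{53533}{20}$ ($l{\left(c,A \right)} = \left(\frac{19}{20} + 56\right) \left(26 - 73\right) = \frac{1139}{20} \left(-47\right) = - \frac{53533}{20}$)
$\sqrt{\frac{l{\left(65,-137 \right)}}{E{\left(122,-25 \right)}} + \left(W{\left(-136 \right)} + 3042\right)} = \sqrt{- \frac{53533}{20 \cdot 122} + \left(-136 + 3042\right)} = \sqrt{\left(- \frac{53533}{20}\right) \frac{1}{122} + 2906} = \sqrt{- \frac{53533}{2440} + 2906} = \sqrt{\frac{7037107}{2440}} = \frac{\sqrt{4292635270}}{1220}$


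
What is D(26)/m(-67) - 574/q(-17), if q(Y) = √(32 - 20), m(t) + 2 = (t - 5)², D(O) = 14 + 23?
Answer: 37/5182 - 287*√3/3 ≈ -165.69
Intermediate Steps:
D(O) = 37
m(t) = -2 + (-5 + t)² (m(t) = -2 + (t - 5)² = -2 + (-5 + t)²)
q(Y) = 2*√3 (q(Y) = √12 = 2*√3)
D(26)/m(-67) - 574/q(-17) = 37/(-2 + (-5 - 67)²) - 574*√3/6 = 37/(-2 + (-72)²) - 287*√3/3 = 37/(-2 + 5184) - 287*√3/3 = 37/5182 - 287*√3/3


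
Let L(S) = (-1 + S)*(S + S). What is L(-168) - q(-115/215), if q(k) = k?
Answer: 2441735/43 ≈ 56785.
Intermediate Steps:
L(S) = 2*S*(-1 + S) (L(S) = (-1 + S)*(2*S) = 2*S*(-1 + S))
L(-168) - q(-115/215) = 2*(-168)*(-1 - 168) - (-115)/215 = 2*(-168)*(-169) - (-115)/215 = 56784 - 1*(-23/43) = 56784 + 23/43 = 2441735/43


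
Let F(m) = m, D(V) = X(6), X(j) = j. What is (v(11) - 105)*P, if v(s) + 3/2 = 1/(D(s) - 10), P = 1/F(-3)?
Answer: 427/12 ≈ 35.583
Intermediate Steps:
D(V) = 6
P = -1/3 (P = 1/(-3) = -1/3 ≈ -0.33333)
v(s) = -7/4 (v(s) = -3/2 + 1/(6 - 10) = -3/2 + 1/(-4) = -3/2 - 1/4 = -7/4)
(v(11) - 105)*P = (-7/4 - 105)*(-1/3) = -427/4*(-1/3) = 427/12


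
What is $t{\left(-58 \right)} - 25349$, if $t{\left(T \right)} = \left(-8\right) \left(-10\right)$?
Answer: $-25269$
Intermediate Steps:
$t{\left(T \right)} = 80$
$t{\left(-58 \right)} - 25349 = 80 - 25349 = -25269$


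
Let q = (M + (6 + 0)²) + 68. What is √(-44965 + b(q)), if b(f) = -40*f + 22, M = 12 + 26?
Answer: I*√50623 ≈ 225.0*I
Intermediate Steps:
M = 38
q = 142 (q = (38 + (6 + 0)²) + 68 = (38 + 6²) + 68 = (38 + 36) + 68 = 74 + 68 = 142)
b(f) = 22 - 40*f
√(-44965 + b(q)) = √(-44965 + (22 - 40*142)) = √(-44965 + (22 - 5680)) = √(-44965 - 5658) = √(-50623) = I*√50623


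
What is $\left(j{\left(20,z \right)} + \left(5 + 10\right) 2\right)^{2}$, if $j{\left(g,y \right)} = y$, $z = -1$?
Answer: $841$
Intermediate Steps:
$\left(j{\left(20,z \right)} + \left(5 + 10\right) 2\right)^{2} = \left(-1 + \left(5 + 10\right) 2\right)^{2} = \left(-1 + 15 \cdot 2\right)^{2} = \left(-1 + 30\right)^{2} = 29^{2} = 841$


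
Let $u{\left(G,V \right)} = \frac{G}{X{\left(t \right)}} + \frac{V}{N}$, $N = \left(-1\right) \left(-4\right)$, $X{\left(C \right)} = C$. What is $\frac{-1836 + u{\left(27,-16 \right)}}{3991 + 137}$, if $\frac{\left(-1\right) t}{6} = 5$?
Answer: $- \frac{18409}{41280} \approx -0.44595$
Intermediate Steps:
$t = -30$ ($t = \left(-6\right) 5 = -30$)
$N = 4$
$u{\left(G,V \right)} = - \frac{G}{30} + \frac{V}{4}$ ($u{\left(G,V \right)} = \frac{G}{-30} + \frac{V}{4} = G \left(- \frac{1}{30}\right) + V \frac{1}{4} = - \frac{G}{30} + \frac{V}{4}$)
$\frac{-1836 + u{\left(27,-16 \right)}}{3991 + 137} = \frac{-1836 + \left(\left(- \frac{1}{30}\right) 27 + \frac{1}{4} \left(-16\right)\right)}{3991 + 137} = \frac{-1836 - \frac{49}{10}}{4128} = \left(-1836 - \frac{49}{10}\right) \frac{1}{4128} = \left(- \frac{18409}{10}\right) \frac{1}{4128} = - \frac{18409}{41280}$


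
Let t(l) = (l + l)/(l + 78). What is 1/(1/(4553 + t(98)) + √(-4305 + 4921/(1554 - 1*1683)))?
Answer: 568681278/11248052933711285 - 281067816127*I*√1474986/22496105867422570 ≈ 5.0558e-8 - 0.015174*I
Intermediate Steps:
t(l) = 2*l/(78 + l) (t(l) = (2*l)/(78 + l) = 2*l/(78 + l))
1/(1/(4553 + t(98)) + √(-4305 + 4921/(1554 - 1*1683))) = 1/(1/(4553 + 2*98/(78 + 98)) + √(-4305 + 4921/(1554 - 1*1683))) = 1/(1/(4553 + 2*98/176) + √(-4305 + 4921/(1554 - 1683))) = 1/(1/(4553 + 2*98*(1/176)) + √(-4305 + 4921/(-129))) = 1/(1/(4553 + 49/44) + √(-4305 + 4921*(-1/129))) = 1/(1/(200381/44) + √(-4305 - 4921/129)) = 1/(44/200381 + √(-560266/129)) = 1/(44/200381 + 7*I*√1474986/129)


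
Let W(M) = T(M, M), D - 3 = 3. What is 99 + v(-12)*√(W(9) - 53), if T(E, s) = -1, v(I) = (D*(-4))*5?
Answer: 99 - 360*I*√6 ≈ 99.0 - 881.82*I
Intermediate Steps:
D = 6 (D = 3 + 3 = 6)
v(I) = -120 (v(I) = (6*(-4))*5 = -24*5 = -120)
W(M) = -1
99 + v(-12)*√(W(9) - 53) = 99 - 120*√(-1 - 53) = 99 - 360*I*√6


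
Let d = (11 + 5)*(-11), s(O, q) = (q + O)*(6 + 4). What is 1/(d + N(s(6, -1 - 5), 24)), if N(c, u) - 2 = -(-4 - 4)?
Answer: -1/166 ≈ -0.0060241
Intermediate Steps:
s(O, q) = 10*O + 10*q (s(O, q) = (O + q)*10 = 10*O + 10*q)
N(c, u) = 10 (N(c, u) = 2 - (-4 - 4) = 2 - 1*(-8) = 2 + 8 = 10)
d = -176 (d = 16*(-11) = -176)
1/(d + N(s(6, -1 - 5), 24)) = 1/(-176 + 10) = 1/(-166) = -1/166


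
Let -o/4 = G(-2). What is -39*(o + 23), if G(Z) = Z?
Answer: -1209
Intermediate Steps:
o = 8 (o = -4*(-2) = 8)
-39*(o + 23) = -39*(8 + 23) = -39*31 = -1209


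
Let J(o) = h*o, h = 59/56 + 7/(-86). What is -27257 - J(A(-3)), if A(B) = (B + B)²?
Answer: -16429783/602 ≈ -27292.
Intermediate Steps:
A(B) = 4*B² (A(B) = (2*B)² = 4*B²)
h = 2341/2408 (h = 59*(1/56) + 7*(-1/86) = 59/56 - 7/86 = 2341/2408 ≈ 0.97218)
J(o) = 2341*o/2408
-27257 - J(A(-3)) = -27257 - 2341*4*(-3)²/2408 = -27257 - 2341*4*9/2408 = -27257 - 2341*36/2408 = -27257 - 1*21069/602 = -27257 - 21069/602 = -16429783/602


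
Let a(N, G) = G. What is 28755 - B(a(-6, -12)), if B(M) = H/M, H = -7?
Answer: 345053/12 ≈ 28754.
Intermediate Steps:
B(M) = -7/M
28755 - B(a(-6, -12)) = 28755 - (-7)/(-12) = 28755 - (-7)*(-1)/12 = 28755 - 1*7/12 = 28755 - 7/12 = 345053/12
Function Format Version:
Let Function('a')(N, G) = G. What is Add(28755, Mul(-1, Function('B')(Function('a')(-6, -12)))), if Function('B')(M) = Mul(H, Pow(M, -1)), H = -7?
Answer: Rational(345053, 12) ≈ 28754.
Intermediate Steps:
Function('B')(M) = Mul(-7, Pow(M, -1))
Add(28755, Mul(-1, Function('B')(Function('a')(-6, -12)))) = Add(28755, Mul(-1, Mul(-7, Pow(-12, -1)))) = Add(28755, Mul(-1, Mul(-7, Rational(-1, 12)))) = Add(28755, Mul(-1, Rational(7, 12))) = Add(28755, Rational(-7, 12)) = Rational(345053, 12)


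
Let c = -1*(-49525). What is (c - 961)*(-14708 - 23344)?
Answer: -1847957328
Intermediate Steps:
c = 49525
(c - 961)*(-14708 - 23344) = (49525 - 961)*(-14708 - 23344) = 48564*(-38052) = -1847957328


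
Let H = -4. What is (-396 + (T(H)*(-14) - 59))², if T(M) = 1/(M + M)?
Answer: 3286969/16 ≈ 2.0544e+5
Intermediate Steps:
T(M) = 1/(2*M)
(-396 + (T(H)*(-14) - 59))² = (-396 + (((½)/(-4))*(-14) - 59))² = (-396 + (((½)*(-¼))*(-14) - 59))² = (-396 + (-⅛*(-14) - 59))² = (-396 + (7/4 - 59))² = (-396 - 229/4)² = (-1813/4)² = 3286969/16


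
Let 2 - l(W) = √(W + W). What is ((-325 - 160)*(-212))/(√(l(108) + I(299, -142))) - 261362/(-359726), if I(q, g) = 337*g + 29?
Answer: 130681/179863 - 102820*I*√3/(3*√(15941 + 2*√6)) ≈ 0.72656 - 470.1*I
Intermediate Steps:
l(W) = 2 - √2*√W (l(W) = 2 - √(W + W) = 2 - √(2*W) = 2 - √2*√W)
I(q, g) = 29 + 337*g
((-325 - 160)*(-212))/(√(l(108) + I(299, -142))) - 261362/(-359726) = ((-325 - 160)*(-212))/(√((2 - √2*√108) + (29 + 337*(-142)))) - 261362/(-359726) = (-485*(-212))/(√((2 - √2*6*√3) + (29 - 47854))) - 261362*(-1/359726) = 102820/(√((2 - 6*√6) - 47825)) + 130681/179863 = 102820/(√(-47823 - 6*√6)) + 130681/179863 = 102820/√(-47823 - 6*√6) + 130681/179863 = 130681/179863 + 102820/√(-47823 - 6*√6)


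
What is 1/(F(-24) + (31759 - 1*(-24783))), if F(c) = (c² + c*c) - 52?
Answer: 1/57642 ≈ 1.7348e-5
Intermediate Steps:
F(c) = -52 + 2*c² (F(c) = (c² + c²) - 52 = 2*c² - 52 = -52 + 2*c²)
1/(F(-24) + (31759 - 1*(-24783))) = 1/((-52 + 2*(-24)²) + (31759 - 1*(-24783))) = 1/((-52 + 2*576) + (31759 + 24783)) = 1/((-52 + 1152) + 56542) = 1/(1100 + 56542) = 1/57642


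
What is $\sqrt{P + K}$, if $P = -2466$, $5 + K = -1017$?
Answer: $4 i \sqrt{218} \approx 59.059 i$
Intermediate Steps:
$K = -1022$ ($K = -5 - 1017 = -1022$)
$\sqrt{P + K} = \sqrt{-2466 - 1022} = \sqrt{-3488} = 4 i \sqrt{218}$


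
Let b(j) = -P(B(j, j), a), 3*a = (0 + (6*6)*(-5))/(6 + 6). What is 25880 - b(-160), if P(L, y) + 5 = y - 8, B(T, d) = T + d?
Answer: 25862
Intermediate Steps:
a = -5 (a = ((0 + (6*6)*(-5))/(6 + 6))/3 = ((0 + 36*(-5))/12)/3 = ((0 - 180)*(1/12))/3 = (-180*1/12)/3 = (⅓)*(-15) = -5)
P(L, y) = -13 + y (P(L, y) = -5 + (y - 8) = -5 + (-8 + y) = -13 + y)
b(j) = 18 (b(j) = -(-13 - 5) = -1*(-18) = 18)
25880 - b(-160) = 25880 - 1*18 = 25880 - 18 = 25862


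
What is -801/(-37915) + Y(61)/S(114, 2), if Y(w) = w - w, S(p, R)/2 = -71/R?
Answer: 801/37915 ≈ 0.021126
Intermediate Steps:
S(p, R) = -142/R (S(p, R) = 2*(-71/R) = -142/R)
Y(w) = 0
-801/(-37915) + Y(61)/S(114, 2) = -801/(-37915) + 0/((-142/2)) = -801*(-1/37915) + 0/((-142*1/2)) = 801/37915 + 0/(-71) = 801/37915 + 0*(-1/71) = 801/37915 + 0 = 801/37915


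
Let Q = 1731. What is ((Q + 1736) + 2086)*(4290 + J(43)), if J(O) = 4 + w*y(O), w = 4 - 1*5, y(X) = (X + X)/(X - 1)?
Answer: 166832481/7 ≈ 2.3833e+7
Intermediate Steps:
y(X) = 2*X/(-1 + X) (y(X) = (2*X)/(-1 + X) = 2*X/(-1 + X))
w = -1 (w = 4 - 5 = -1)
J(O) = 4 - 2*O/(-1 + O)
((Q + 1736) + 2086)*(4290 + J(43)) = ((1731 + 1736) + 2086)*(4290 + 2*(-2 + 43)/(-1 + 43)) = (3467 + 2086)*(4290 + 2*41/42) = 5553*(4290 + 2*(1/42)*41) = 5553*(4290 + 41/21) = 5553*(90131/21) = 166832481/7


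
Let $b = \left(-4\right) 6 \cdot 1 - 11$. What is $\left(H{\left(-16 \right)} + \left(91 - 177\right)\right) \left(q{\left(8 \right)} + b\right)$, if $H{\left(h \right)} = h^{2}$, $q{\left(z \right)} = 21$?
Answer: $-2380$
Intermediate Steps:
$b = -35$ ($b = \left(-24\right) 1 - 11 = -24 - 11 = -35$)
$\left(H{\left(-16 \right)} + \left(91 - 177\right)\right) \left(q{\left(8 \right)} + b\right) = \left(\left(-16\right)^{2} + \left(91 - 177\right)\right) \left(21 - 35\right) = \left(256 + \left(91 - 177\right)\right) \left(-14\right) = \left(256 - 86\right) \left(-14\right) = 170 \left(-14\right) = -2380$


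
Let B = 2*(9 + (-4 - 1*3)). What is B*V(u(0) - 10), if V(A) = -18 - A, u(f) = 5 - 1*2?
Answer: -44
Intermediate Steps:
u(f) = 3 (u(f) = 5 - 2 = 3)
B = 4 (B = 2*(9 + (-4 - 3)) = 2*(9 - 7) = 2*2 = 4)
B*V(u(0) - 10) = 4*(-18 - (3 - 10)) = 4*(-18 - 1*(-7)) = 4*(-18 + 7) = 4*(-11) = -44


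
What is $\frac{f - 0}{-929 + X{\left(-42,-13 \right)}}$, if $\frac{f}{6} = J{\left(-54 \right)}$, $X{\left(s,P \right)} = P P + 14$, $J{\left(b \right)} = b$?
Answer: $\frac{162}{373} \approx 0.43432$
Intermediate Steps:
$X{\left(s,P \right)} = 14 + P^{2}$ ($X{\left(s,P \right)} = P^{2} + 14 = 14 + P^{2}$)
$f = -324$ ($f = 6 \left(-54\right) = -324$)
$\frac{f - 0}{-929 + X{\left(-42,-13 \right)}} = \frac{-324 - 0}{-929 + \left(14 + \left(-13\right)^{2}\right)} = \frac{-324 + 0}{-929 + \left(14 + 169\right)} = - \frac{324}{-929 + 183} = - \frac{324}{-746} = \left(-324\right) \left(- \frac{1}{746}\right) = \frac{162}{373}$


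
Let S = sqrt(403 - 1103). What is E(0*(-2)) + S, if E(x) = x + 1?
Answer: 1 + 10*I*sqrt(7) ≈ 1.0 + 26.458*I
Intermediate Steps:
E(x) = 1 + x
S = 10*I*sqrt(7) (S = sqrt(-700) = 10*I*sqrt(7) ≈ 26.458*I)
E(0*(-2)) + S = (1 + 0*(-2)) + 10*I*sqrt(7) = (1 + 0) + 10*I*sqrt(7) = 1 + 10*I*sqrt(7)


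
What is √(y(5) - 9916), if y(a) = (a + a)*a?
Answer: I*√9866 ≈ 99.328*I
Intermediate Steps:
y(a) = 2*a² (y(a) = (2*a)*a = 2*a²)
√(y(5) - 9916) = √(2*5² - 9916) = √(2*25 - 9916) = √(50 - 9916) = √(-9866) = I*√9866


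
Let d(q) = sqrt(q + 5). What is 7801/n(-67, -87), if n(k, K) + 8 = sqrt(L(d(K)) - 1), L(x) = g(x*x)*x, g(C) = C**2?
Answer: -7801/(8 - sqrt(-1 + 6724*I*sqrt(82))) ≈ 22.33 - 23.403*I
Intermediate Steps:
d(q) = sqrt(5 + q)
L(x) = x**5 (L(x) = (x*x)**2*x = (x**2)**2*x = x**4*x = x**5)
n(k, K) = -8 + sqrt(-1 + (5 + K)**(5/2)) (n(k, K) = -8 + sqrt((sqrt(5 + K))**5 - 1) = -8 + sqrt((5 + K)**(5/2) - 1) = -8 + sqrt(-1 + (5 + K)**(5/2)))
7801/n(-67, -87) = 7801/(-8 + sqrt(-1 + (5 - 87)**(5/2))) = 7801/(-8 + sqrt(-1 + (-82)**(5/2))) = 7801/(-8 + sqrt(-1 + 6724*I*sqrt(82)))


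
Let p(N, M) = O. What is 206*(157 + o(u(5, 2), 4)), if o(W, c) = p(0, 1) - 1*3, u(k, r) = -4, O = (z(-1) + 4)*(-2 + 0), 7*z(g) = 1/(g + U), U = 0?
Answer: 210944/7 ≈ 30135.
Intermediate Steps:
z(g) = 1/(7*g) (z(g) = 1/(7*(g + 0)) = 1/(7*g))
O = -54/7 (O = ((⅐)/(-1) + 4)*(-2 + 0) = ((⅐)*(-1) + 4)*(-2) = (-⅐ + 4)*(-2) = (27/7)*(-2) = -54/7 ≈ -7.7143)
p(N, M) = -54/7
o(W, c) = -75/7 (o(W, c) = -54/7 - 1*3 = -54/7 - 3 = -75/7)
206*(157 + o(u(5, 2), 4)) = 206*(157 - 75/7) = 206*(1024/7) = 210944/7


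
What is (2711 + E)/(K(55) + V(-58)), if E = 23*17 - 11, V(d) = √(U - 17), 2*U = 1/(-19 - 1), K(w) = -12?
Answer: -494560/2147 - 6182*I*√6810/6441 ≈ -230.35 - 79.204*I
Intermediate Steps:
U = -1/40 (U = 1/(2*(-19 - 1)) = (½)/(-20) = (½)*(-1/20) = -1/40 ≈ -0.025000)
V(d) = I*√6810/20 (V(d) = √(-1/40 - 17) = √(-681/40) = I*√6810/20)
E = 380 (E = 391 - 11 = 380)
(2711 + E)/(K(55) + V(-58)) = (2711 + 380)/(-12 + I*√6810/20) = 3091/(-12 + I*√6810/20)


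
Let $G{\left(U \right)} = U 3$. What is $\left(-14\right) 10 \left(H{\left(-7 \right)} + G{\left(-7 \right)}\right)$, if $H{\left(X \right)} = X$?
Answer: $3920$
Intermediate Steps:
$G{\left(U \right)} = 3 U$
$\left(-14\right) 10 \left(H{\left(-7 \right)} + G{\left(-7 \right)}\right) = \left(-14\right) 10 \left(-7 + 3 \left(-7\right)\right) = - 140 \left(-7 - 21\right) = \left(-140\right) \left(-28\right) = 3920$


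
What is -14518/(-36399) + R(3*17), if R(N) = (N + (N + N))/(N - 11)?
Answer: 6149767/1455960 ≈ 4.2239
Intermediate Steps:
R(N) = 3*N/(-11 + N) (R(N) = (N + 2*N)/(-11 + N) = (3*N)/(-11 + N) = 3*N/(-11 + N))
-14518/(-36399) + R(3*17) = -14518/(-36399) + 3*(3*17)/(-11 + 3*17) = -14518*(-1/36399) + 3*51/(-11 + 51) = 14518/36399 + 3*51/40 = 14518/36399 + 3*51*(1/40) = 14518/36399 + 153/40 = 6149767/1455960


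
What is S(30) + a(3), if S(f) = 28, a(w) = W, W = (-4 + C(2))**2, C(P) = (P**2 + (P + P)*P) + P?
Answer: 128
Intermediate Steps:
C(P) = P + 3*P**2 (C(P) = (P**2 + (2*P)*P) + P = (P**2 + 2*P**2) + P = 3*P**2 + P = P + 3*P**2)
W = 100 (W = (-4 + 2*(1 + 3*2))**2 = (-4 + 2*(1 + 6))**2 = (-4 + 2*7)**2 = (-4 + 14)**2 = 10**2 = 100)
a(w) = 100
S(30) + a(3) = 28 + 100 = 128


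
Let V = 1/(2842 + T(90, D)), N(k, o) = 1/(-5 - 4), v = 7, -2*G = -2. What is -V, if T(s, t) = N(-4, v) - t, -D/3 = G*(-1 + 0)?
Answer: -9/25550 ≈ -0.00035225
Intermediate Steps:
G = 1 (G = -½*(-2) = 1)
D = 3 (D = -3*(-1 + 0) = -3*(-1) = 3)
N(k, o) = -⅑ (N(k, o) = 1/(-9) = -⅑)
T(s, t) = -⅑ - t
V = 9/25550 (V = 1/(2842 + (-⅑ - 1*3)) = 1/(2842 + (-⅑ - 3)) = 1/(2842 - 28/9) = 1/(25550/9) = 9/25550 ≈ 0.00035225)
-V = -1*9/25550 = -9/25550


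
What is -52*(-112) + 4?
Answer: 5828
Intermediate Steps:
-52*(-112) + 4 = 5824 + 4 = 5828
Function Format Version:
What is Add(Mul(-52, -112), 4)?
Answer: 5828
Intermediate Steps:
Add(Mul(-52, -112), 4) = Add(5824, 4) = 5828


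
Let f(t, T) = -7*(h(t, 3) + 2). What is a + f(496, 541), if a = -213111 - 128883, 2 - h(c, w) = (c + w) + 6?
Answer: -338487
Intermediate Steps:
h(c, w) = -4 - c - w (h(c, w) = 2 - ((c + w) + 6) = 2 - (6 + c + w) = 2 + (-6 - c - w) = -4 - c - w)
f(t, T) = 35 + 7*t (f(t, T) = -7*((-4 - t - 1*3) + 2) = -7*((-4 - t - 3) + 2) = -7*((-7 - t) + 2) = -7*(-5 - t) = 35 + 7*t)
a = -341994
a + f(496, 541) = -341994 + (35 + 7*496) = -341994 + (35 + 3472) = -341994 + 3507 = -338487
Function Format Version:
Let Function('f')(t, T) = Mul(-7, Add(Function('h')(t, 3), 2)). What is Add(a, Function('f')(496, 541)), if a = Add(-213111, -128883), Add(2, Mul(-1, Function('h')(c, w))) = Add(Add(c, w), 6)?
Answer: -338487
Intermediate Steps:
Function('h')(c, w) = Add(-4, Mul(-1, c), Mul(-1, w)) (Function('h')(c, w) = Add(2, Mul(-1, Add(Add(c, w), 6))) = Add(2, Mul(-1, Add(6, c, w))) = Add(2, Add(-6, Mul(-1, c), Mul(-1, w))) = Add(-4, Mul(-1, c), Mul(-1, w)))
Function('f')(t, T) = Add(35, Mul(7, t)) (Function('f')(t, T) = Mul(-7, Add(Add(-4, Mul(-1, t), Mul(-1, 3)), 2)) = Mul(-7, Add(Add(-4, Mul(-1, t), -3), 2)) = Mul(-7, Add(Add(-7, Mul(-1, t)), 2)) = Mul(-7, Add(-5, Mul(-1, t))) = Add(35, Mul(7, t)))
a = -341994
Add(a, Function('f')(496, 541)) = Add(-341994, Add(35, Mul(7, 496))) = Add(-341994, Add(35, 3472)) = Add(-341994, 3507) = -338487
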